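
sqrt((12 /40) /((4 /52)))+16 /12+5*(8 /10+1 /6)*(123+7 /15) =sqrt(390) /10+26914 /45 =600.06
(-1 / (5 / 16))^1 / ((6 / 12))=-32 / 5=-6.40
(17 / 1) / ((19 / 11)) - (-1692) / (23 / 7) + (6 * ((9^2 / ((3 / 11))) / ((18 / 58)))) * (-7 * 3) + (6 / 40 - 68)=-120125.05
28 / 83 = 0.34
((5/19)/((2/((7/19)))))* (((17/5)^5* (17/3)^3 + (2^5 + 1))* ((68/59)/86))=830446476104/15455086875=53.73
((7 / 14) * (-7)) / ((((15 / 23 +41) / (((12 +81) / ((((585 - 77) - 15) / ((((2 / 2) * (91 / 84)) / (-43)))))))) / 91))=5904353 / 162469136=0.04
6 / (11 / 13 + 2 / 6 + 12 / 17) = 1989 / 625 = 3.18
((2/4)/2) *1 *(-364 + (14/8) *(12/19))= -6895/76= -90.72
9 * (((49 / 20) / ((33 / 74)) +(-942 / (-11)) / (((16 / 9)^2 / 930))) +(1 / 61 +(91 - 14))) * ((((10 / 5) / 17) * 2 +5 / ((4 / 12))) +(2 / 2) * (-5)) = 4250501557641 / 1825120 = 2328888.82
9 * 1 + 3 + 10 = 22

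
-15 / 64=-0.23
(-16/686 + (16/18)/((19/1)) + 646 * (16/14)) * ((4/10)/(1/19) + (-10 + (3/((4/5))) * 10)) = 844428936/32585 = 25914.65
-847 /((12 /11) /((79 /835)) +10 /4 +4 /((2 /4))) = -1472086 /38289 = -38.45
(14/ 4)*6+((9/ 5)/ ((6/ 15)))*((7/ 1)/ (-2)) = 21/ 4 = 5.25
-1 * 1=-1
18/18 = 1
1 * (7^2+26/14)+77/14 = 789/14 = 56.36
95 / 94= 1.01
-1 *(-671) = 671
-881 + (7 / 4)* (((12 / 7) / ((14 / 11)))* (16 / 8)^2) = -6101 / 7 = -871.57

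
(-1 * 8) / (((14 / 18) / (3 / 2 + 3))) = -324 / 7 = -46.29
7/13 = 0.54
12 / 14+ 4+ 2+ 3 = 69 / 7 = 9.86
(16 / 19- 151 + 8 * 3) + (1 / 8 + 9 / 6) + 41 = -12697 / 152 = -83.53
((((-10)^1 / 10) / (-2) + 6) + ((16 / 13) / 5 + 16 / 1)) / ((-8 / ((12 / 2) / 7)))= -8871 / 3640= -2.44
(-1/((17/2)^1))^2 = 4/289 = 0.01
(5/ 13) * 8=3.08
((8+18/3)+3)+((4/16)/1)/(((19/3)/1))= 1295/76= 17.04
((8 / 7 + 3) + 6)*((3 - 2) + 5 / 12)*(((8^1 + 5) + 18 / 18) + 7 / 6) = 15691 / 72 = 217.93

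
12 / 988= 3 / 247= 0.01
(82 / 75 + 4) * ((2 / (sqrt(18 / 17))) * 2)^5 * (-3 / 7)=-14130944 * sqrt(34) / 42525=-1937.61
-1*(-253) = 253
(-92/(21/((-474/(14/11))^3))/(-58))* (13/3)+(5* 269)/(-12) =-14127518771957/835548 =-16908087.59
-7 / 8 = -0.88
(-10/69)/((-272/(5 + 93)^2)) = 12005/2346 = 5.12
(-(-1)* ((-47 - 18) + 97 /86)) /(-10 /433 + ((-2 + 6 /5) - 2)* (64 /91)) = 32.06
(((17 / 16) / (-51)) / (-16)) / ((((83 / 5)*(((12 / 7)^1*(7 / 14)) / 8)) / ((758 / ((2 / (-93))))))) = -411215 / 15936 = -25.80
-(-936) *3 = 2808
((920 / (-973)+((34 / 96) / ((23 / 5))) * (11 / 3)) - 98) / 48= -2.06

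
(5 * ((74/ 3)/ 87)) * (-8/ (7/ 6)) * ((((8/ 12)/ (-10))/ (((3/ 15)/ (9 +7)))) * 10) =947200/ 1827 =518.45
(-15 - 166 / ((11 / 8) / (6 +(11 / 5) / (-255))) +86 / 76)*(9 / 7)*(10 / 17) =-557.54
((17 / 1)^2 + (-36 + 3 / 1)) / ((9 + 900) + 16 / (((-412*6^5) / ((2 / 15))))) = 384445440 / 1365081659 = 0.28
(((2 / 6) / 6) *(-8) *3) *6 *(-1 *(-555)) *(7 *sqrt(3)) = -31080 *sqrt(3) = -53832.14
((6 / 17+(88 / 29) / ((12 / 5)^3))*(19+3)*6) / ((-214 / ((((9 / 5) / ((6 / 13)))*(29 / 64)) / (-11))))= 792467 / 13969920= 0.06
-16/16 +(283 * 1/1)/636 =-353/636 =-0.56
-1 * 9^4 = -6561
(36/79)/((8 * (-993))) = -3/52298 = -0.00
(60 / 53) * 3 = 180 / 53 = 3.40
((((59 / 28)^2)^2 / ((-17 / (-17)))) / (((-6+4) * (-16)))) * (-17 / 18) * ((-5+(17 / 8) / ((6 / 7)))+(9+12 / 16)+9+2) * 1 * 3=-25749392125 / 809238528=-31.82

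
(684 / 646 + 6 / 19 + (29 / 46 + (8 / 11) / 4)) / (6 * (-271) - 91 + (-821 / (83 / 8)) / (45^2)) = -60072862275 / 47166791917234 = -0.00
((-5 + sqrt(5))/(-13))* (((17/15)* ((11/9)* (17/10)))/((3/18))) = 3179/585 -3179* sqrt(5)/2925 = 3.00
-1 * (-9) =9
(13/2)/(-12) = -13/24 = -0.54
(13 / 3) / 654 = 13 / 1962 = 0.01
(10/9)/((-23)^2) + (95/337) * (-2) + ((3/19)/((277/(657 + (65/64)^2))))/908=-17627489858228293/31405611128537088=-0.56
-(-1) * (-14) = -14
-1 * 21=-21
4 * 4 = 16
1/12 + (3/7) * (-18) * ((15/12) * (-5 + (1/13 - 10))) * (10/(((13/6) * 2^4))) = 295229/7098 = 41.59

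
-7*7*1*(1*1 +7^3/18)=-982.72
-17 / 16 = -1.06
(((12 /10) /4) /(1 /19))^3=185.19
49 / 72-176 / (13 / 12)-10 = -160787 / 936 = -171.78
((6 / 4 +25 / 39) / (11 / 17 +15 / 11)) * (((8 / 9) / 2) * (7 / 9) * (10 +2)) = 218603 / 49491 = 4.42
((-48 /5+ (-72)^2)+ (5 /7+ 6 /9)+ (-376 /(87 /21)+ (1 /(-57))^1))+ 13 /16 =4707839347 /925680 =5085.82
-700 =-700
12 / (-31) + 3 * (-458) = -42606 / 31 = -1374.39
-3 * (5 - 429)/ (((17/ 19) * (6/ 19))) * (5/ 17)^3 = 9566500/ 83521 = 114.54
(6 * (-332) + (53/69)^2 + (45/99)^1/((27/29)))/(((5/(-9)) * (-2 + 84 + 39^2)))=2.24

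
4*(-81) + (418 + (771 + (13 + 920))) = 1798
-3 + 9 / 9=-2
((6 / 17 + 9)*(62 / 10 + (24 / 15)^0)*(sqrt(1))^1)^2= 32764176 / 7225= 4534.83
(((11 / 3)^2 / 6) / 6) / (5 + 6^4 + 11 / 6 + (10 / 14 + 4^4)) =847 / 3537054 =0.00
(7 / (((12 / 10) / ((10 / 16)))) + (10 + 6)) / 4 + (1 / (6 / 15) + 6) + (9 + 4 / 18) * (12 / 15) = 59873 / 2880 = 20.79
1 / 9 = 0.11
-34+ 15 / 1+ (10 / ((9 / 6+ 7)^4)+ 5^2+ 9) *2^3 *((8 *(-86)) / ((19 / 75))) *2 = -1477491.72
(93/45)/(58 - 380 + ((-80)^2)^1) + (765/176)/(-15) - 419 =-3363942347/8022960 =-419.29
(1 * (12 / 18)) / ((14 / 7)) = 1 / 3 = 0.33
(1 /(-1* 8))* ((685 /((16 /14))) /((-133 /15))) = 8.45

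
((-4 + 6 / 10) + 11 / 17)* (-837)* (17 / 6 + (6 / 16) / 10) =22491027 / 3400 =6615.01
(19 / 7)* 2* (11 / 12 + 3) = 893 / 42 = 21.26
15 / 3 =5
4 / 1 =4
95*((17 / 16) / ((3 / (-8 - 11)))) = -30685 / 48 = -639.27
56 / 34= 28 / 17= 1.65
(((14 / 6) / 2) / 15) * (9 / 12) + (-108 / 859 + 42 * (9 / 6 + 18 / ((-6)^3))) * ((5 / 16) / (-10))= -1481971 / 824640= -1.80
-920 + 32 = -888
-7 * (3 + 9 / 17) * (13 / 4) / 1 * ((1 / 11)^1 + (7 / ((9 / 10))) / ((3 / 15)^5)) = -1094847845 / 561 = -1951600.44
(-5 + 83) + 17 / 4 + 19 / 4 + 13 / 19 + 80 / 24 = 5188 / 57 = 91.02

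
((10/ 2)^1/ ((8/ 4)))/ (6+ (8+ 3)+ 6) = 5/ 46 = 0.11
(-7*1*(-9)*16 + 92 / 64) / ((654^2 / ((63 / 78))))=113057 / 59309952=0.00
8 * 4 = 32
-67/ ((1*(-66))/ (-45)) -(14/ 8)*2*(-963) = 36573/ 11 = 3324.82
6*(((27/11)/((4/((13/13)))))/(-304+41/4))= -162/12925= -0.01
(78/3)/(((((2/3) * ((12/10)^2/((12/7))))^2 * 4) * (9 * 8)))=8125/28224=0.29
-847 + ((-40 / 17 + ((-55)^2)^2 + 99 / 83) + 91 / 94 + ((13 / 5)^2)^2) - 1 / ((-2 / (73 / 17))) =379243117376087 / 41448125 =9149825.65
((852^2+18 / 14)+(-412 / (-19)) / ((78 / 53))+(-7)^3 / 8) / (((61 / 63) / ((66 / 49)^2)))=98405300475801 / 72351734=1360095.95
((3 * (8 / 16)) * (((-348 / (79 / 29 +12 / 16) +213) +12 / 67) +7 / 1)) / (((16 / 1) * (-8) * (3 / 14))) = -1417675 / 216008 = -6.56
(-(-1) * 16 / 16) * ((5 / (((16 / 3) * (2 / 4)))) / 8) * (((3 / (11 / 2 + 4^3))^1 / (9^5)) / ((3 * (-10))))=-1 / 175099968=-0.00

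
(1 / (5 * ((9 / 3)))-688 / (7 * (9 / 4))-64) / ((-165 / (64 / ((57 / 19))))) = 2169536 / 155925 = 13.91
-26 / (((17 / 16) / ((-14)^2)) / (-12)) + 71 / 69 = 67513015 / 1173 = 57555.85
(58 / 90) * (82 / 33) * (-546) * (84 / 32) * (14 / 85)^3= -1039143196 / 101330625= -10.25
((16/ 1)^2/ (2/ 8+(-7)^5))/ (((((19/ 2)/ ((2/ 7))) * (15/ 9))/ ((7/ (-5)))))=4096/ 10644275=0.00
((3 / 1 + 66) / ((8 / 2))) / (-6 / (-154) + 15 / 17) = 30107 / 1608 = 18.72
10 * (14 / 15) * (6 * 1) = 56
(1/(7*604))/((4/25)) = 25/16912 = 0.00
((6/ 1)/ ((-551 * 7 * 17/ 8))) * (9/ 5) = -432/ 327845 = -0.00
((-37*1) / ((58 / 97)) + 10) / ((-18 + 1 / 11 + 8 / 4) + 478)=-1947 / 17342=-0.11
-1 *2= -2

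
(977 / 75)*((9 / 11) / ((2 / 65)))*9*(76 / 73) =13031226 / 4015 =3245.64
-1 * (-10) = 10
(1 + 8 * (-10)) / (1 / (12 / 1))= -948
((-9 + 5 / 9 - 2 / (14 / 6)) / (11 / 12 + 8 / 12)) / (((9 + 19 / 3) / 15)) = -17580 / 3059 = -5.75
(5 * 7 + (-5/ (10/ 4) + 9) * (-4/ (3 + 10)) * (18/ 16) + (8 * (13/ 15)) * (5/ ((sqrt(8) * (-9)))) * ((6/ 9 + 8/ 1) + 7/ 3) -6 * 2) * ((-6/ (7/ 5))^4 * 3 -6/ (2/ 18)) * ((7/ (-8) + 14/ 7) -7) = -28921100085/ 249704 + 286307879 * sqrt(2)/ 4802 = -31502.40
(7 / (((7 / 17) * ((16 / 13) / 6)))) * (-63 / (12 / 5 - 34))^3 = 20722645125 / 31554496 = 656.73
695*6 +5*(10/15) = 12520/3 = 4173.33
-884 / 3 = -294.67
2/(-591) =-0.00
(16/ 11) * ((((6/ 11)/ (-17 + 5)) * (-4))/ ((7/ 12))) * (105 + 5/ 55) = 443904/ 9317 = 47.64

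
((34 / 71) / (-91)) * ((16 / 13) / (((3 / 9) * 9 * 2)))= -272 / 251979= -0.00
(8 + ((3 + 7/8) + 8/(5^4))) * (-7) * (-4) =416073/1250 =332.86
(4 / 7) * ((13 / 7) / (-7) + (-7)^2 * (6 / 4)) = 14354 / 343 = 41.85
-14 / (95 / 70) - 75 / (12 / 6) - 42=-3413 / 38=-89.82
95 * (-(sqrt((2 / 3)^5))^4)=-97280 / 59049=-1.65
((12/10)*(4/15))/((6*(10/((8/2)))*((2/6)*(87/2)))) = 16/10875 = 0.00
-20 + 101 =81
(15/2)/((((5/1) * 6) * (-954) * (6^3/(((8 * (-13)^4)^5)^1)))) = -9730541452738969312666112/12879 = -755535480451818410797.90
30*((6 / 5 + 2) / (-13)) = -96 / 13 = -7.38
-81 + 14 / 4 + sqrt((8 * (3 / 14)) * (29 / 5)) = -155 / 2 + 2 * sqrt(3045) / 35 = -74.35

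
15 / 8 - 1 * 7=-5.12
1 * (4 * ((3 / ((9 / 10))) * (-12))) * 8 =-1280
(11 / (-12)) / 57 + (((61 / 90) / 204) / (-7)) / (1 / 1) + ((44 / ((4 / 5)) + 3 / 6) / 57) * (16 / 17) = 115649 / 128520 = 0.90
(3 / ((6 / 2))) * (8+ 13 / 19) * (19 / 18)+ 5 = 14.17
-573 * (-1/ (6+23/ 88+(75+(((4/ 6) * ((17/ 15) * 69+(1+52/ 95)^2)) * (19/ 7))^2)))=5017219515000/ 186940081719967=0.03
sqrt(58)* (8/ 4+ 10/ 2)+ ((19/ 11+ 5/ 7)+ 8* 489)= 7* sqrt(58)+ 301412/ 77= 3967.75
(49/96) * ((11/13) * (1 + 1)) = 539/624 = 0.86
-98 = -98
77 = 77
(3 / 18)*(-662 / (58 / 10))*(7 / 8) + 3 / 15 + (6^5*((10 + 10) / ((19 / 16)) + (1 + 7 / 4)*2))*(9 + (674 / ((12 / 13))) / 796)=22670199664751 / 13157880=1722937.10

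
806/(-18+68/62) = -12493/262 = -47.68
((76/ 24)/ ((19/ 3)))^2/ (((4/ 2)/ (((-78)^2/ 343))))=1521/ 686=2.22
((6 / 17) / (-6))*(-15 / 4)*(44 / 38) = 165 / 646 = 0.26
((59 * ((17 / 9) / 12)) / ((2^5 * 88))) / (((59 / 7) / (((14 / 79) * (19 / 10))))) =15827 / 120130560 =0.00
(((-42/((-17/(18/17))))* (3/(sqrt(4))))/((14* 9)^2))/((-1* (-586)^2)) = -1/1389380216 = -0.00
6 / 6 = 1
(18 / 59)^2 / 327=0.00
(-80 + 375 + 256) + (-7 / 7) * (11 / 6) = 3295 / 6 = 549.17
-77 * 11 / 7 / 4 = -121 / 4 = -30.25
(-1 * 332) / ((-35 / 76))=25232 / 35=720.91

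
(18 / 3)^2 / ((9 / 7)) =28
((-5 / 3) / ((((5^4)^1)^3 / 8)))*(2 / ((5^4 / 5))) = -0.00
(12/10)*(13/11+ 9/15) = 588/275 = 2.14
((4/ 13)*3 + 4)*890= 56960/ 13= 4381.54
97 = 97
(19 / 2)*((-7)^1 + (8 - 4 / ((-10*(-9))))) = 817 / 90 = 9.08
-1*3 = -3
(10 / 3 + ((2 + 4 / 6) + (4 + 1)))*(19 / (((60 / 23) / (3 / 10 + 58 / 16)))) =754699 / 2400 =314.46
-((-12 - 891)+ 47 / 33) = 901.58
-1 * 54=-54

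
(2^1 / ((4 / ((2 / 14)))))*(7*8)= 4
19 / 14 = 1.36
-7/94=-0.07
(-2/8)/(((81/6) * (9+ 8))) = -1/918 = -0.00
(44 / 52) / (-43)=-0.02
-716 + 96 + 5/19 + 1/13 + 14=-149598/247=-605.66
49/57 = 0.86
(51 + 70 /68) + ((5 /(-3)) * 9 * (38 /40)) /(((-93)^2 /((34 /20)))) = 101995049 /1960440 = 52.03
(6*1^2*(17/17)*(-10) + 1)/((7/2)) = -118/7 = -16.86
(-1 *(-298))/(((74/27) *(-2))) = -4023/74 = -54.36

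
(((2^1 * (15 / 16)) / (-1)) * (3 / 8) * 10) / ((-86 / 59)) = 13275 / 2752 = 4.82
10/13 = 0.77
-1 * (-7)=7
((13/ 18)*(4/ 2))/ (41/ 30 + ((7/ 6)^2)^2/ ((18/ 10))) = 84240/ 139729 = 0.60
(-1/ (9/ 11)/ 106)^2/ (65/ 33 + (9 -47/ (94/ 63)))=-1331/ 205534530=-0.00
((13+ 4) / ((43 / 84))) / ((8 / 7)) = 2499 / 86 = 29.06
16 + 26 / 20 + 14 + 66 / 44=164 / 5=32.80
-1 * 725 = -725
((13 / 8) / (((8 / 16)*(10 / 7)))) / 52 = 7 / 160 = 0.04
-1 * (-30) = 30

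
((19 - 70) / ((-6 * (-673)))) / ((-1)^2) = -17 / 1346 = -0.01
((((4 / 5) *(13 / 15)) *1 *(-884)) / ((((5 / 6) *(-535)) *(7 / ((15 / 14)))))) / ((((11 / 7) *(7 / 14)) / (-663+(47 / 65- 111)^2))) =79281007968 / 25746875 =3079.25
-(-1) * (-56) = -56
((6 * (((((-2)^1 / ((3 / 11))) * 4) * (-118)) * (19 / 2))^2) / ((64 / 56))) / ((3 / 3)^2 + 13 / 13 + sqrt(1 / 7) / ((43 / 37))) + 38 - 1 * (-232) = 440838590591582 / 151209 - 27094728141712 * sqrt(7) / 151209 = 2441340648.29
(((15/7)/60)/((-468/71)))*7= -71/1872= -0.04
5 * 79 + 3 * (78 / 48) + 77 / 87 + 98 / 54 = 2521729 / 6264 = 402.57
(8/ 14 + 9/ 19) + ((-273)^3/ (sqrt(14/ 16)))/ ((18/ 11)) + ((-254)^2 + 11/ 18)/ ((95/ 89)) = 723501787/ 11970 - 3552549 * sqrt(14) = -13231978.28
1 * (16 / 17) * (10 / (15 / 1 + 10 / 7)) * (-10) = -2240 / 391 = -5.73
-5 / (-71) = 5 / 71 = 0.07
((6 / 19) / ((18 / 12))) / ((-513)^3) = -4 / 2565108243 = -0.00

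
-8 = -8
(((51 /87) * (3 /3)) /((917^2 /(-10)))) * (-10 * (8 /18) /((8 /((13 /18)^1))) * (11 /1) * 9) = 60775 /219472029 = 0.00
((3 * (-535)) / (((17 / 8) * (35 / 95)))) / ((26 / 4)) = -487920 / 1547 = -315.40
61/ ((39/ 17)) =26.59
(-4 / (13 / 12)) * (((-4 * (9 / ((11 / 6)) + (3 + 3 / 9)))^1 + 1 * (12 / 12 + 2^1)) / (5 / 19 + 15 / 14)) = 4209184 / 50765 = 82.92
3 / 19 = 0.16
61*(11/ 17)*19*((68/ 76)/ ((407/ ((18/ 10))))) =549/ 185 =2.97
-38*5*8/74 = -760/37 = -20.54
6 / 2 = 3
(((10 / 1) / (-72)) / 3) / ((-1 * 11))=5 / 1188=0.00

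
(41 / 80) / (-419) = -41 / 33520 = -0.00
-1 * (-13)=13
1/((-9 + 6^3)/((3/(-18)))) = -1/1242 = -0.00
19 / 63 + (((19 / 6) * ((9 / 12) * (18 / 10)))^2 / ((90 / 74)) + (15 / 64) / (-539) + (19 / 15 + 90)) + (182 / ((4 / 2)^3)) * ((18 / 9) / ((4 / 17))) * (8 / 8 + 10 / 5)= 6662552047 / 9702000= 686.72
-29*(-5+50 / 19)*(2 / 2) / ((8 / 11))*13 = 186615 / 152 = 1227.73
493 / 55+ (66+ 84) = 8743 / 55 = 158.96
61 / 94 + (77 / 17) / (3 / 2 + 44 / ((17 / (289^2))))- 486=-335324427601 / 690890506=-485.35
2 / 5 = 0.40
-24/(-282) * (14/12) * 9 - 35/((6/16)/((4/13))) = -27.82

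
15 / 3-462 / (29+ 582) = 2593 / 611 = 4.24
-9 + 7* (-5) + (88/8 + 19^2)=328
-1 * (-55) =55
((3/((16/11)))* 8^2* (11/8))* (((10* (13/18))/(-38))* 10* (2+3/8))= -39325/48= -819.27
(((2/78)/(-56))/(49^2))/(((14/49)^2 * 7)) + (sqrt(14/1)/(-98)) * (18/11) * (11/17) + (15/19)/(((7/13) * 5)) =16694477/56932512 - 9 * sqrt(14)/833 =0.25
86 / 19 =4.53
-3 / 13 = -0.23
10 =10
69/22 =3.14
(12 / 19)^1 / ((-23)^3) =-12 / 231173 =-0.00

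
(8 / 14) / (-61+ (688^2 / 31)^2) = 3844 / 1568381386005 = 0.00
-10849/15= -723.27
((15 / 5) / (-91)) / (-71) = 3 / 6461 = 0.00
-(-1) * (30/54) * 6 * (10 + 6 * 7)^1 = 520/3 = 173.33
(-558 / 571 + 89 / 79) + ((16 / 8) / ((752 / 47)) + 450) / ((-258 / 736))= -1283.93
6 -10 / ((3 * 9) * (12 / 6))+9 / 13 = 2284 / 351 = 6.51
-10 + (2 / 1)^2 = -6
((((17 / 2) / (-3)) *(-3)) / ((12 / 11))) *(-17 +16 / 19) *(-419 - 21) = 3157495 / 57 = 55394.65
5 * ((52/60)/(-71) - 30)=-31963/213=-150.06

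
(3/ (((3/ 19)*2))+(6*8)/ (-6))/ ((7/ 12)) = 18/ 7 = 2.57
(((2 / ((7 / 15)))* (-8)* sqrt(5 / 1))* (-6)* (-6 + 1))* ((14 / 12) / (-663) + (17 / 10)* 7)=-27365.42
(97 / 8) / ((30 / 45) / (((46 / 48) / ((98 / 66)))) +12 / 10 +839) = 0.01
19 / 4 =4.75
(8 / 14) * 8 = 32 / 7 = 4.57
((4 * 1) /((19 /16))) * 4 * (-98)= -25088 /19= -1320.42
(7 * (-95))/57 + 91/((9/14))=1169/9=129.89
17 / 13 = 1.31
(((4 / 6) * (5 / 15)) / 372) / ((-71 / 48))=-8 / 19809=-0.00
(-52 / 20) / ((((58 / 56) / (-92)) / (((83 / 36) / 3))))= 177.49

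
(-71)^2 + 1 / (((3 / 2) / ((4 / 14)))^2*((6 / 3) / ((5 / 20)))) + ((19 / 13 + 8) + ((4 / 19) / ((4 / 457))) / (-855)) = 5806917789 / 1149785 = 5050.44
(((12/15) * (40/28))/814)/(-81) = -4/230769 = -0.00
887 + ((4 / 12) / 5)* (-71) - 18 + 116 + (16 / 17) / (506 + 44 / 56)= 39411696 / 40205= 980.27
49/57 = 0.86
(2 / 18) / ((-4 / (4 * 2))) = -2 / 9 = -0.22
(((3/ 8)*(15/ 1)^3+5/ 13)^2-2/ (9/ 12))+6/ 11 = 572076426305/ 356928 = 1602778.23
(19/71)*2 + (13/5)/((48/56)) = 7601/2130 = 3.57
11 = 11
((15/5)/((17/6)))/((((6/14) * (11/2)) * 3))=28/187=0.15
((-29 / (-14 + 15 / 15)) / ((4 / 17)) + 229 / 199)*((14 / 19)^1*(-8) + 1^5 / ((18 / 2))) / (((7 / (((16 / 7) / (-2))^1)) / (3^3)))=652829010 / 2408497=271.05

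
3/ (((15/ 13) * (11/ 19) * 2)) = 247/ 110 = 2.25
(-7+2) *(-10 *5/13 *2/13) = 500/169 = 2.96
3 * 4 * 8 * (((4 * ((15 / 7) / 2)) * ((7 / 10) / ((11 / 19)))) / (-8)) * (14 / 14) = -684 / 11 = -62.18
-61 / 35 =-1.74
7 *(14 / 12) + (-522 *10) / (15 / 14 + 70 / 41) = -123445 / 66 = -1870.38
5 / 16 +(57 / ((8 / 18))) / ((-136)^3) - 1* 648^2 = -4224997001089 / 10061824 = -419903.69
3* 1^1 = 3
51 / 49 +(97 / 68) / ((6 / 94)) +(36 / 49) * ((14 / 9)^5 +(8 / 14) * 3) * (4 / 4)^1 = 4795920487 / 153028764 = 31.34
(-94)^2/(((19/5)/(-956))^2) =201888462400/361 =559247818.28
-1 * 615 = -615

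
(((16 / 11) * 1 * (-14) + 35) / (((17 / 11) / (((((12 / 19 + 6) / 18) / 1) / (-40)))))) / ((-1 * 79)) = 1127 / 1020680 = 0.00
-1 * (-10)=10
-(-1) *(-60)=-60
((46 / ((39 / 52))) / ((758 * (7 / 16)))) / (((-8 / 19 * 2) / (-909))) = 529644 / 2653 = 199.64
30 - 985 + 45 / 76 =-72535 / 76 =-954.41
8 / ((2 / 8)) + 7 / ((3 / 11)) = 173 / 3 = 57.67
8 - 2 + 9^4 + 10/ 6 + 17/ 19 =374465/ 57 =6569.56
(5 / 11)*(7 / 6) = 35 / 66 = 0.53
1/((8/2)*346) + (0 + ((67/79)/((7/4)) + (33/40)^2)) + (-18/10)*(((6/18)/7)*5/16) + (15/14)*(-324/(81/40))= -3723751937/21867200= -170.29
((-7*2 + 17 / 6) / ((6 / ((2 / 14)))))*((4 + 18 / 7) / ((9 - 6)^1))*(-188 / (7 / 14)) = 289708 / 1323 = 218.98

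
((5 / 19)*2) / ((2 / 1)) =5 / 19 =0.26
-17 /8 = -2.12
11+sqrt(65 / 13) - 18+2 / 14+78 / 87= -1210 / 203+sqrt(5)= -3.72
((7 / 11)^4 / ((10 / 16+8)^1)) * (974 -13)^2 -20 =17718786788 / 1010229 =17539.38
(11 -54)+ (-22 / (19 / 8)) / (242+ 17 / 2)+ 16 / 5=-1896041 / 47595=-39.84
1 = 1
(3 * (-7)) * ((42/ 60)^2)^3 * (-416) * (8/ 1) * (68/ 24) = 364006006/ 15625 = 23296.38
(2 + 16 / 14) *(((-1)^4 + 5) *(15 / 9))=220 / 7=31.43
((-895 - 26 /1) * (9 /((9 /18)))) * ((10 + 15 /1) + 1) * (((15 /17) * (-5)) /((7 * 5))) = 6465420 /119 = 54331.26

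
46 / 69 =2 / 3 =0.67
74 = 74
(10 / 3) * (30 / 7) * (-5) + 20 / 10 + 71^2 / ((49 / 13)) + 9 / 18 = 124311 / 98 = 1268.48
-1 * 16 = -16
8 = 8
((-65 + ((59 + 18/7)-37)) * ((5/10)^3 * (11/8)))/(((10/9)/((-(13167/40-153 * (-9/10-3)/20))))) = 2245.17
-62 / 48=-31 / 24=-1.29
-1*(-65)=65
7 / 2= 3.50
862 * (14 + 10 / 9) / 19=117232 / 171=685.57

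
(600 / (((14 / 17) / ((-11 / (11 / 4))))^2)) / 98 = 346800 / 2401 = 144.44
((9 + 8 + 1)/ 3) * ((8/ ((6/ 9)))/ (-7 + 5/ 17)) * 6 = -1224/ 19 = -64.42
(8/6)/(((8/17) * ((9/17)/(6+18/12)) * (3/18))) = 1445/6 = 240.83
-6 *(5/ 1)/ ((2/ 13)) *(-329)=64155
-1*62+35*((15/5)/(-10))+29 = -43.50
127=127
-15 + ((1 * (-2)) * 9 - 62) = -95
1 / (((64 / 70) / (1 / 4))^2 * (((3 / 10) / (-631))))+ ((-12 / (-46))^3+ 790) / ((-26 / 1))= -187.65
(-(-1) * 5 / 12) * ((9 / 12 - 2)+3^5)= 4835 / 48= 100.73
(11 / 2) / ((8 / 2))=11 / 8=1.38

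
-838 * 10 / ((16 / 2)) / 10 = -419 / 4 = -104.75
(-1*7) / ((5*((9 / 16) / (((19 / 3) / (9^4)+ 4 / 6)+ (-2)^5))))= 13814416 / 177147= 77.98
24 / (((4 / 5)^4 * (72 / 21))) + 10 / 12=13765 / 768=17.92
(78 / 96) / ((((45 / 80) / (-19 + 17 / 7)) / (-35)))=7540 / 9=837.78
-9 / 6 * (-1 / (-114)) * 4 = -0.05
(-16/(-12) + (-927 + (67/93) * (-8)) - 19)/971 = -0.98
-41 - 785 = -826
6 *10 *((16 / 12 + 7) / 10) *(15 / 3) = 250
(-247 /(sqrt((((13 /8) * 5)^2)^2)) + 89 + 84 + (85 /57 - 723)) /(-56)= 1461491 /148200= 9.86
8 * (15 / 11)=120 / 11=10.91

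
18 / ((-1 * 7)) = -18 / 7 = -2.57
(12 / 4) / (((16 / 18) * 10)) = 27 / 80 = 0.34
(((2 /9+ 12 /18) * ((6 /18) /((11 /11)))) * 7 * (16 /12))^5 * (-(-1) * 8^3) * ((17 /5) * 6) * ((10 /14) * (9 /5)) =1402461440966656 /645700815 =2171998.87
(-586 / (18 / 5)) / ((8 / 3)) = -61.04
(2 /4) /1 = 1 /2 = 0.50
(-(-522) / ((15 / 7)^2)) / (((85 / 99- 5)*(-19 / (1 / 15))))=46893 / 486875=0.10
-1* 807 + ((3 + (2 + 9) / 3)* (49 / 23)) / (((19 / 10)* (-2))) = -1062877 / 1311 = -810.74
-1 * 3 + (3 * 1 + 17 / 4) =17 / 4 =4.25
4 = 4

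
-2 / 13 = -0.15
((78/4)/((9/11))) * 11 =1573/6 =262.17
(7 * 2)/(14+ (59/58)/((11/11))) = 812/871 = 0.93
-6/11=-0.55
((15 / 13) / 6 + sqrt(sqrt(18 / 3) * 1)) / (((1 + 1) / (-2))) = -1.76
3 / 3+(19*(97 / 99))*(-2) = -3587 / 99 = -36.23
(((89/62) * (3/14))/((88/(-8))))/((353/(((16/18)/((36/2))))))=-89/22750497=-0.00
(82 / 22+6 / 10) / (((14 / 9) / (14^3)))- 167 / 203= 7632.49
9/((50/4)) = 18/25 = 0.72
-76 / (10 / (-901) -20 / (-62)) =-530689 / 2175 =-243.99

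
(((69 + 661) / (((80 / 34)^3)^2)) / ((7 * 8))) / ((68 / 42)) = 310948683 / 6553600000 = 0.05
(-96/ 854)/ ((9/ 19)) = -0.24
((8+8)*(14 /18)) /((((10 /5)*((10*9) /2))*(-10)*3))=-0.00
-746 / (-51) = 746 / 51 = 14.63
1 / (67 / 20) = 20 / 67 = 0.30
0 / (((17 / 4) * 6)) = 0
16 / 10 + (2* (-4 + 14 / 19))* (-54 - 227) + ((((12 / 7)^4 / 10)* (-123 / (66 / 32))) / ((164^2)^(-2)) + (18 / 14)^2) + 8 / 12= -56089174724495063 / 1505427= -37257983764.40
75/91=0.82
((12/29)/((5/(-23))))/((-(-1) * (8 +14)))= -138/1595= -0.09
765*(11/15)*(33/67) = 18513/67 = 276.31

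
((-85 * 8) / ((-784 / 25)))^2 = 470.18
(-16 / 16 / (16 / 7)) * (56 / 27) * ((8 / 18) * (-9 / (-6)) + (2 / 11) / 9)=-1666 / 2673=-0.62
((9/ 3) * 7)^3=9261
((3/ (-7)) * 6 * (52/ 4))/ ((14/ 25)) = -2925/ 49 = -59.69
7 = 7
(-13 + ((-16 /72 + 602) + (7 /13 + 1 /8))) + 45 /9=594.44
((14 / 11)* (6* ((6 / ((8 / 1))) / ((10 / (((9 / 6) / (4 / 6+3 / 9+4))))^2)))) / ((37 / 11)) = 567 / 370000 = 0.00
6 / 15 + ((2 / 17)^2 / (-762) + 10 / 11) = 7927738 / 6055995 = 1.31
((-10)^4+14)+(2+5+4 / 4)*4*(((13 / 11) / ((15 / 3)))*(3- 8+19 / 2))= 552642 / 55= 10048.04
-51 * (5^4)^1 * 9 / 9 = -31875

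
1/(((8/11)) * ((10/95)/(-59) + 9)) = 1121/7336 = 0.15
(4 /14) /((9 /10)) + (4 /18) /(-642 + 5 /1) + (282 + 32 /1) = 200220 /637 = 314.32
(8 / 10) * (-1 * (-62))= 248 / 5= 49.60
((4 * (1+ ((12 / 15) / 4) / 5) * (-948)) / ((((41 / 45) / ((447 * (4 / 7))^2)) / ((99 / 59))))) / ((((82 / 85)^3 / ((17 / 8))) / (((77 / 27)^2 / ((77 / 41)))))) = -138253230047704200 / 28464373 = -4857062196.58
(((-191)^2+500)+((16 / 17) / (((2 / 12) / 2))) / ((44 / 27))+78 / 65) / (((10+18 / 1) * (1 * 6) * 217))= 235271 / 231880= 1.01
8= 8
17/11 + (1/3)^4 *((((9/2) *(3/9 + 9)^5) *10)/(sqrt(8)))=17/11 + 21512960 *sqrt(2)/2187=13912.80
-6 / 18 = -1 / 3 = -0.33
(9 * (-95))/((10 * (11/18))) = -1539/11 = -139.91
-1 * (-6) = 6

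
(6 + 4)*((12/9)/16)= 5/6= 0.83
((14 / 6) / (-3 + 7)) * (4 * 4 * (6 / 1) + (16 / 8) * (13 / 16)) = 5467 / 96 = 56.95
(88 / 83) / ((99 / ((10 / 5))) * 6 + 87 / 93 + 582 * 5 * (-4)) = -62 / 663253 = -0.00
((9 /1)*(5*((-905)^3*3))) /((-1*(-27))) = -3706088125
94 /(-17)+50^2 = 42406 /17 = 2494.47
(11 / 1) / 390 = 11 / 390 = 0.03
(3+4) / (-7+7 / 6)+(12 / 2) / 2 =9 / 5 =1.80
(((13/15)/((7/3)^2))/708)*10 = 13/5782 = 0.00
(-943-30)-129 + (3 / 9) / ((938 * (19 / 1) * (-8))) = -471356257 / 427728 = -1102.00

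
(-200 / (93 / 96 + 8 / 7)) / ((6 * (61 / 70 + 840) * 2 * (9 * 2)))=-392000 / 751713831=-0.00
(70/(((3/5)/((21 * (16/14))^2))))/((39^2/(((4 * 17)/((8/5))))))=952000/507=1877.71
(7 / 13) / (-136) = -7 / 1768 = -0.00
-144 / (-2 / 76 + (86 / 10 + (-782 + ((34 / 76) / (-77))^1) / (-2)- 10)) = -4213440 / 11399011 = -0.37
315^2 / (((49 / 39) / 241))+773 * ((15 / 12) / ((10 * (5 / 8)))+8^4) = 110996688 / 5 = 22199337.60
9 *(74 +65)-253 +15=1013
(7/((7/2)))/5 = 2/5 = 0.40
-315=-315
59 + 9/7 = 422/7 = 60.29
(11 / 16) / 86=11 / 1376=0.01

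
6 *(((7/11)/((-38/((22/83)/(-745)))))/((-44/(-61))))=1281/25847030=0.00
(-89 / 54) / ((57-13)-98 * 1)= 89 / 2916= 0.03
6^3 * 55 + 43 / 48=570283 / 48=11880.90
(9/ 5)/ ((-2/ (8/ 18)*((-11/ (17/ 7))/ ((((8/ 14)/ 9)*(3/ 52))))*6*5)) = 17/ 1576575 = 0.00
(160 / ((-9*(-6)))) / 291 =80 / 7857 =0.01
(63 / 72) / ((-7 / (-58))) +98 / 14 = 57 / 4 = 14.25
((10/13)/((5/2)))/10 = 2/65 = 0.03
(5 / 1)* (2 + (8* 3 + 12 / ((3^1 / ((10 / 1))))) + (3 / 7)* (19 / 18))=13955 / 42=332.26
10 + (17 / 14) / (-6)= 823 / 84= 9.80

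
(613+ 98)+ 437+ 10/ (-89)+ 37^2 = 224003/ 89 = 2516.89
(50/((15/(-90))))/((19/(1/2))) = -7.89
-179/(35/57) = -291.51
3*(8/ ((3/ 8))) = 64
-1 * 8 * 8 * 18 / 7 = -1152 / 7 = -164.57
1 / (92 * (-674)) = -1 / 62008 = -0.00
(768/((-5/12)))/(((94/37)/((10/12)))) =-28416/47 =-604.60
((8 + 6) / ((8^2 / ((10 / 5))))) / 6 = 7 / 96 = 0.07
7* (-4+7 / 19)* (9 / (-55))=4347 / 1045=4.16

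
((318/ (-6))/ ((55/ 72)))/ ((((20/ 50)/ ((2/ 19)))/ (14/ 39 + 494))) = -24524160/ 2717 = -9026.19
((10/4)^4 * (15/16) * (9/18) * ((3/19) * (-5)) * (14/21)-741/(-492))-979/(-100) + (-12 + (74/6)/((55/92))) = 1692840197/164524800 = 10.29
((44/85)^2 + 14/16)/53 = 66063/3063400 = 0.02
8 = 8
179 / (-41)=-4.37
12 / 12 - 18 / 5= -13 / 5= -2.60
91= 91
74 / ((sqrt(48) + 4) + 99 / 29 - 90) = -5139670 / 5695657 - 248936 * sqrt(3) / 5695657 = -0.98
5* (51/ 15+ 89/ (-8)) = -309/ 8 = -38.62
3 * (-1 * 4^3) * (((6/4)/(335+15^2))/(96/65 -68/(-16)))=-936/10423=-0.09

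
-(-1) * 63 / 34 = 63 / 34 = 1.85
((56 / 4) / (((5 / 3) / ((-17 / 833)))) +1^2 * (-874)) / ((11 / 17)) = -520132 / 385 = -1350.99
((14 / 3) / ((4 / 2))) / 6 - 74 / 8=-319 / 36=-8.86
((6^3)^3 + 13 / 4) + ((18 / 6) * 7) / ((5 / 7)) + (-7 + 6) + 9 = 201554733 / 20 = 10077736.65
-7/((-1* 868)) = 1/124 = 0.01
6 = 6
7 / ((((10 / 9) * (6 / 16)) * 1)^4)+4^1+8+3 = 154527 / 625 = 247.24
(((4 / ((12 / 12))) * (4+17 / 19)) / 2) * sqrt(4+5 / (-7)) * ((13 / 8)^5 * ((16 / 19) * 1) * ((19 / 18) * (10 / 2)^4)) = 7193801875 * sqrt(161) / 817152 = 111703.96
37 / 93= 0.40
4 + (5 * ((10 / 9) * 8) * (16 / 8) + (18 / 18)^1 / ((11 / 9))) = 9277 / 99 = 93.71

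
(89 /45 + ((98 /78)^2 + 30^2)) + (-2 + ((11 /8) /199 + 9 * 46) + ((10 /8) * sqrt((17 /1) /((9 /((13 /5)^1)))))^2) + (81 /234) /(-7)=1323.19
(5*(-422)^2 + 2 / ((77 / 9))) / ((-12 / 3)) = -34281179 / 154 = -222605.06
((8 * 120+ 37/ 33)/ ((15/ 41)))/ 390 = 1300397/ 193050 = 6.74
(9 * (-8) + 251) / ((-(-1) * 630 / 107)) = 19153 / 630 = 30.40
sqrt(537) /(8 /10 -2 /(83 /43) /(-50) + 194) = 2075 * sqrt(537) /404253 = 0.12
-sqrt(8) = -2* sqrt(2) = -2.83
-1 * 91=-91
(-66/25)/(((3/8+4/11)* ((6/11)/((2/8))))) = -2662/1625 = -1.64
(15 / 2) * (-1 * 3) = -45 / 2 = -22.50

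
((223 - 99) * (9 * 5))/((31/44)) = 7920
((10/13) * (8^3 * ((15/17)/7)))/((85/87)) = 1336320/26299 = 50.81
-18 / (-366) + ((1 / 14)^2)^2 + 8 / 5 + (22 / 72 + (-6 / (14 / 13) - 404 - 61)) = -49416527243 / 105451920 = -468.62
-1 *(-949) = 949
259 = 259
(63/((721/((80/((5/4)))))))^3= 191102976/1092727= 174.89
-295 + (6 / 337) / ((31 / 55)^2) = -95519665 / 323857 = -294.94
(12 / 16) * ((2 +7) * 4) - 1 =26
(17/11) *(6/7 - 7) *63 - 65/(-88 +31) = -374288/627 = -596.95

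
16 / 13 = 1.23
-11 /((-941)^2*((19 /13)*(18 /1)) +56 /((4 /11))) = -143 /302836504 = -0.00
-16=-16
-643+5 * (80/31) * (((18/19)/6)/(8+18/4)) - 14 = -386877/589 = -656.84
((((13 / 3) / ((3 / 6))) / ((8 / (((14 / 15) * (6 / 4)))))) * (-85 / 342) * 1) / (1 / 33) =-17017 / 1368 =-12.44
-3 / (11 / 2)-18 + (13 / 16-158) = -30929 / 176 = -175.73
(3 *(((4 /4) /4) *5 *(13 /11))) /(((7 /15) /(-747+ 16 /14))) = -15271425 /2156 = -7083.22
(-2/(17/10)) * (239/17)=-4780/289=-16.54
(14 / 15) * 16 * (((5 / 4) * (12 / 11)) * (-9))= -2016 / 11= -183.27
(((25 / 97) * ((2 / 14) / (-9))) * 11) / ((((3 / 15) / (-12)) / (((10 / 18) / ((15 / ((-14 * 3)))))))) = -11000 / 2619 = -4.20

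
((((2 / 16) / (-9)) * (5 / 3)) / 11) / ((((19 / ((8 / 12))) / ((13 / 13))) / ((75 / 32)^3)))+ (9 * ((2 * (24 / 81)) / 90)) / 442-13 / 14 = -5317130882051 / 5721109954560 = -0.93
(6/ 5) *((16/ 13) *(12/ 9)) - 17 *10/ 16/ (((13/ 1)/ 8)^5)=1915008/ 1856465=1.03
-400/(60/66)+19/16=-7021/16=-438.81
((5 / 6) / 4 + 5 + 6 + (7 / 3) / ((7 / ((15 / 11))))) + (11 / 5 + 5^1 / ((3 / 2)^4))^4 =114.91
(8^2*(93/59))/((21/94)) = 186496/413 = 451.56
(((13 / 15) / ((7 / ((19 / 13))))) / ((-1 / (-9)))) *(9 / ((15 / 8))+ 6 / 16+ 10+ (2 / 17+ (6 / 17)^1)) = 606423 / 23800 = 25.48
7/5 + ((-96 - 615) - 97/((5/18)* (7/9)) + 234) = -6472/7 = -924.57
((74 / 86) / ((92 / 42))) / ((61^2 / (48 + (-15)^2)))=212121 / 7360138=0.03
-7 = -7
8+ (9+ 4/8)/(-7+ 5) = 13/4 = 3.25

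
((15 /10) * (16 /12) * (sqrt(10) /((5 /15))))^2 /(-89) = -360 /89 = -4.04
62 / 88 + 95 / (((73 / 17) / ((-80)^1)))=-5682537 / 3212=-1769.16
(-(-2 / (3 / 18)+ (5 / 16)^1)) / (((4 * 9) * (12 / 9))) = 187 / 768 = 0.24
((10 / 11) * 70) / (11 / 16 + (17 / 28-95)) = -15680 / 23089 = -0.68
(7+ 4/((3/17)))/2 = 89/6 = 14.83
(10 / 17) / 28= 5 / 238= 0.02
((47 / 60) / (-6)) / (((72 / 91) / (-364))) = 60.06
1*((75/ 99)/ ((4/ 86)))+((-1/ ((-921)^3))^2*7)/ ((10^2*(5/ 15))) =3644968171452034083827/ 223784092386822557700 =16.29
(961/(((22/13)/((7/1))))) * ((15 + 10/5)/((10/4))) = 1486667/55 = 27030.31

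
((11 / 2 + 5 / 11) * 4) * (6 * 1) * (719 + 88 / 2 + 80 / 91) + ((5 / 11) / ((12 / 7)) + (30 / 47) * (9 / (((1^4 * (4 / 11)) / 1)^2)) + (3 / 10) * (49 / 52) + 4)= 308289382277 / 2822820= 109213.26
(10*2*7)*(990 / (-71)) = -138600 / 71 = -1952.11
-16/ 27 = -0.59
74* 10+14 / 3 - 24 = 720.67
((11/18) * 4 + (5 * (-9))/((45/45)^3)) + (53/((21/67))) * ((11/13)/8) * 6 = 212137/3276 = 64.75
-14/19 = -0.74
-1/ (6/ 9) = -3/ 2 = -1.50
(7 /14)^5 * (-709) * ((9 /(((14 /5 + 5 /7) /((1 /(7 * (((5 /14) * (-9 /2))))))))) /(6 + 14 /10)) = 24815 /36408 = 0.68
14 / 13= 1.08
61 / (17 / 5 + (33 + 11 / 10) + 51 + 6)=122 / 189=0.65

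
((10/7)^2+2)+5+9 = 884/49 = 18.04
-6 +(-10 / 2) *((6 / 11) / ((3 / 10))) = -166 / 11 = -15.09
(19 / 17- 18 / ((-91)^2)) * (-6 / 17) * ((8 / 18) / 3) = -1256264 / 21538881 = -0.06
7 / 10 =0.70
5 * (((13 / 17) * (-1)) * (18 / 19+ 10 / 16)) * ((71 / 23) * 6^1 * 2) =-3308955 / 14858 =-222.71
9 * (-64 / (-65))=576 / 65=8.86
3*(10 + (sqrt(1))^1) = 33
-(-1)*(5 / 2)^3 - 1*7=69 / 8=8.62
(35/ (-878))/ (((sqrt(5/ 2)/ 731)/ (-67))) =342839 * sqrt(10)/ 878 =1234.80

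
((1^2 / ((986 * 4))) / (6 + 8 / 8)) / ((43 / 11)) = 11 / 1187144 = 0.00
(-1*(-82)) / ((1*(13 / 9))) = 738 / 13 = 56.77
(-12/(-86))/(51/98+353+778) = 196/1589409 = 0.00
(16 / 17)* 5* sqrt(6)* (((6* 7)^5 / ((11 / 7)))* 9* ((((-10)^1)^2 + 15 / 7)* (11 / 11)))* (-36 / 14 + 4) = 8737642368000* sqrt(6) / 17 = 1258986197442.57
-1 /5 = -0.20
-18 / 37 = -0.49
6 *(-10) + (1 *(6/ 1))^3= 156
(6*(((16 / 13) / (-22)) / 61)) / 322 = -24 / 1404403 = -0.00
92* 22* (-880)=-1781120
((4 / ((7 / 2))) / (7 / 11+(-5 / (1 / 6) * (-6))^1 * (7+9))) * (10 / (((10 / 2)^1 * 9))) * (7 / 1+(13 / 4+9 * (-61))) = -94820 / 1996281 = -0.05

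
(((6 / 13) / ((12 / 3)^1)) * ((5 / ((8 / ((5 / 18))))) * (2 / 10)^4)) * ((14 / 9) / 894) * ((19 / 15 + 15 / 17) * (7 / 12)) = 6713 / 96020964000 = 0.00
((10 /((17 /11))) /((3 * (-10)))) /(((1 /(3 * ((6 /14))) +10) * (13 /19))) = -627 /21437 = -0.03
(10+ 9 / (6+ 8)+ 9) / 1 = 275 / 14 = 19.64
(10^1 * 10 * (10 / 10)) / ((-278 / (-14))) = 700 / 139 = 5.04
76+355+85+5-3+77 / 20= 10437 / 20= 521.85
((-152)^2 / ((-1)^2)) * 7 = 161728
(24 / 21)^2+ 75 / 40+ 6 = 3599 / 392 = 9.18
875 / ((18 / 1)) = 875 / 18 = 48.61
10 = 10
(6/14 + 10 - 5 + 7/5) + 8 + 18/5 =129/7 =18.43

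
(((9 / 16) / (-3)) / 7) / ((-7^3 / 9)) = 27 / 38416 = 0.00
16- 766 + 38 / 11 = -8212 / 11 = -746.55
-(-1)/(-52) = -1/52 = -0.02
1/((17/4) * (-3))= -4/51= -0.08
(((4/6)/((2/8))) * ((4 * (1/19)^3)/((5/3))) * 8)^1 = 256/34295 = 0.01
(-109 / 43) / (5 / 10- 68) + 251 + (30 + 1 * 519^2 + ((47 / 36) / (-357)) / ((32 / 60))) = 269642.03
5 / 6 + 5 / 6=5 / 3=1.67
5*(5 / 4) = 6.25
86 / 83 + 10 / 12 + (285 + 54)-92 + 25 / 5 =126427 / 498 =253.87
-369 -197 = -566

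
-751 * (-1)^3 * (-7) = -5257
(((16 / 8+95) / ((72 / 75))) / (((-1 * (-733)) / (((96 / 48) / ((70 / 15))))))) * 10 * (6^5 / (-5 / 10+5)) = 5238000 / 5131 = 1020.85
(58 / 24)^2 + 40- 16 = 4297 / 144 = 29.84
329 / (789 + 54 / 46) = 7567 / 18174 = 0.42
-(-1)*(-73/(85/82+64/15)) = -89790/6523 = -13.77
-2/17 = -0.12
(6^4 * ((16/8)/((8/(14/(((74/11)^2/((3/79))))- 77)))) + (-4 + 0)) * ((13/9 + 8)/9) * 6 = -458689258700/2920077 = -157081.22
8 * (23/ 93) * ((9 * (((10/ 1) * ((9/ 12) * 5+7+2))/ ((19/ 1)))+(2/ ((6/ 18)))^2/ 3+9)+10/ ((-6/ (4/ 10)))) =846676/ 5301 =159.72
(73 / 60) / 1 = 73 / 60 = 1.22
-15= -15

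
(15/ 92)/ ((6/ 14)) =35/ 92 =0.38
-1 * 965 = -965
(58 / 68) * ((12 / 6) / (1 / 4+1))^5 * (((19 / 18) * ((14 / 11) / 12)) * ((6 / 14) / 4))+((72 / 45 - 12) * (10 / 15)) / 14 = -14282932 / 36815625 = -0.39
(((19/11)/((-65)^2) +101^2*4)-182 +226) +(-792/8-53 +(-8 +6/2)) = 40691.00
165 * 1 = 165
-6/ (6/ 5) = -5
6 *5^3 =750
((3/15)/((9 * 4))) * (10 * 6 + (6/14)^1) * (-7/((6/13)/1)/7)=-611/840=-0.73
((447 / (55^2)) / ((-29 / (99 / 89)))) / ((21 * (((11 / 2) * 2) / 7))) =-1341 / 7807525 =-0.00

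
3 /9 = 0.33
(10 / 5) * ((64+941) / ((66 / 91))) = 30485 / 11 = 2771.36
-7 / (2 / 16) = -56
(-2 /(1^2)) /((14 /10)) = -1.43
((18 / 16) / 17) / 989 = 9 / 134504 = 0.00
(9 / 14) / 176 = 9 / 2464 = 0.00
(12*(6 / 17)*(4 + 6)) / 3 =240 / 17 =14.12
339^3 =38958219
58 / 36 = 29 / 18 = 1.61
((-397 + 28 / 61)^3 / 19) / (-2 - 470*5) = 4717723554423 / 3381108976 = 1395.32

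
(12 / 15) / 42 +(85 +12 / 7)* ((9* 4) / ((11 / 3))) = 983362 / 1155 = 851.40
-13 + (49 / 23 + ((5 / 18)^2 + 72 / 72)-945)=-7115113 / 7452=-954.79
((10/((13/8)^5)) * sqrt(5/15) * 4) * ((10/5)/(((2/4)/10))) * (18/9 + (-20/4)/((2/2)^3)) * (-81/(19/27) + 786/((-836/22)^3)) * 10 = 413980557312000 * sqrt(3)/2546698687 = 281554.85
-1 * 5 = -5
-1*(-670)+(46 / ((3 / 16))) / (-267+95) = 86246 / 129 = 668.57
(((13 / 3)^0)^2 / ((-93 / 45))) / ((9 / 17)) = -85 / 93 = -0.91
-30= -30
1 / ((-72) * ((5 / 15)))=-1 / 24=-0.04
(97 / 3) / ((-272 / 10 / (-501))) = 80995 / 136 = 595.55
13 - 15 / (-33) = 148 / 11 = 13.45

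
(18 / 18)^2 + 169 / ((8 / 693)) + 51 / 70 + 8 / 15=14641.89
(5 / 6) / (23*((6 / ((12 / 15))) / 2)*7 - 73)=10 / 6369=0.00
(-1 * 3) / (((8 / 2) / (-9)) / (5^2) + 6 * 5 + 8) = -675 / 8546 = -0.08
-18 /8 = -9 /4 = -2.25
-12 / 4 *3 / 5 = -9 / 5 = -1.80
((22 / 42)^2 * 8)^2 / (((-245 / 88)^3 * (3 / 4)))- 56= -483044621026312 / 8580185688375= -56.30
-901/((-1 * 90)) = 901/90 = 10.01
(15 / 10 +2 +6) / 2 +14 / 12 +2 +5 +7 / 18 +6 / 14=3461 / 252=13.73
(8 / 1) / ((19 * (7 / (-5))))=-40 / 133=-0.30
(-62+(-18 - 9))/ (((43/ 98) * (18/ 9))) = -4361/ 43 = -101.42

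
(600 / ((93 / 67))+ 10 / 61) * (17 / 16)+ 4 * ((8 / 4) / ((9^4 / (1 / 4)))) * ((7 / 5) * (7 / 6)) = 684037643297 / 1488822120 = 459.45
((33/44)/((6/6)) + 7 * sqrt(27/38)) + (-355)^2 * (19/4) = 21 * sqrt(114)/38 + 1197239/2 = 598625.40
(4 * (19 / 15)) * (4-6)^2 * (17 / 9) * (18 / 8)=1292 / 15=86.13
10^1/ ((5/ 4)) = 8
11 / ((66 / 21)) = 7 / 2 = 3.50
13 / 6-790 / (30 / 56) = -2945 / 2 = -1472.50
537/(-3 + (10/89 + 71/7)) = 334551/4520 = 74.02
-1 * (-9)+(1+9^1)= 19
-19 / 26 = -0.73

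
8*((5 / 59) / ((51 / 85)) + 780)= 1104680 / 177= 6241.13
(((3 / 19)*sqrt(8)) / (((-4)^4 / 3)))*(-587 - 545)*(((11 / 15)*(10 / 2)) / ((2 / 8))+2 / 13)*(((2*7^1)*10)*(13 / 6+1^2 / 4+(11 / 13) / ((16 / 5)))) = -4789037785*sqrt(2) / 205504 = -32956.64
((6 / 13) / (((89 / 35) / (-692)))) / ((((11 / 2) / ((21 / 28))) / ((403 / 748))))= -1689345 / 183073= -9.23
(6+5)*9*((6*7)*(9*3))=112266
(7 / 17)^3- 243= -1193516 / 4913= -242.93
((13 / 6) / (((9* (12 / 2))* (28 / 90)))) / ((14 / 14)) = 65 / 504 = 0.13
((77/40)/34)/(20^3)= 77/10880000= 0.00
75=75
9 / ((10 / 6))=27 / 5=5.40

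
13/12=1.08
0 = 0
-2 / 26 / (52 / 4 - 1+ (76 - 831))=1 / 9659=0.00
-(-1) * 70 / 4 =35 / 2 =17.50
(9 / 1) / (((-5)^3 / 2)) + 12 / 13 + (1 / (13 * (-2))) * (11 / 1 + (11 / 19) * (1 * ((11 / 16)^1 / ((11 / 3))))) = 347603 / 988000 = 0.35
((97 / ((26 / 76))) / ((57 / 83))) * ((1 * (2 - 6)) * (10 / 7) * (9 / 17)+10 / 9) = -33009100 / 41769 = -790.28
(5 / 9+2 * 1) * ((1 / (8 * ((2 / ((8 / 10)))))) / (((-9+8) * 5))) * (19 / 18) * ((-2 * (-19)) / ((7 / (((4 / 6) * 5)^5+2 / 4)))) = -60.34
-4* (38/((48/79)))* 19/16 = -28519/96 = -297.07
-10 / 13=-0.77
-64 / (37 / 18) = -1152 / 37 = -31.14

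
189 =189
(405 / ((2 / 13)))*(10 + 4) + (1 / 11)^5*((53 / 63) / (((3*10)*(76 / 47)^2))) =64796094490444277 / 1758135788640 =36855.00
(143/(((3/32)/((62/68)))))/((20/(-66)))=-390104/85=-4589.46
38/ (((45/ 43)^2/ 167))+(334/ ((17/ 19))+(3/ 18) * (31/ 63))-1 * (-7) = 2975955727/ 481950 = 6174.82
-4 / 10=-2 / 5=-0.40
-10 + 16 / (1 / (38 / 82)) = -106 / 41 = -2.59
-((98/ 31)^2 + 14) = -23058/ 961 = -23.99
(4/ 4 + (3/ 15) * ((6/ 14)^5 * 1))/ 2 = 42139/ 84035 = 0.50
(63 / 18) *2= 7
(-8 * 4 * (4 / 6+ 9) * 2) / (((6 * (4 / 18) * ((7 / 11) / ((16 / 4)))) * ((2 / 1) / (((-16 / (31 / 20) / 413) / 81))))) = 3266560 / 7259301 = 0.45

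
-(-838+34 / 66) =27637 / 33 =837.48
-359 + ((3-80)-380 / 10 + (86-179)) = -567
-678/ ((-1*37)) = 18.32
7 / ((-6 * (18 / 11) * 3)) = -77 / 324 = -0.24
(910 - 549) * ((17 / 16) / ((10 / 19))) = 116603 / 160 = 728.77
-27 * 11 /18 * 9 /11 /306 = -3 /68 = -0.04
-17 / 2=-8.50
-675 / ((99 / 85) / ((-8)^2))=-408000 / 11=-37090.91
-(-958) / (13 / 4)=3832 / 13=294.77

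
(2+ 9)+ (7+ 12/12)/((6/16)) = 97/3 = 32.33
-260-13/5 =-1313/5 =-262.60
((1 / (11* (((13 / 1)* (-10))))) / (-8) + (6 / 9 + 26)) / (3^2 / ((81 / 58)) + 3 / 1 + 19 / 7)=19219263 / 8763040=2.19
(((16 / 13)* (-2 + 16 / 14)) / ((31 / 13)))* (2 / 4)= -48 / 217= -0.22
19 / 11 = 1.73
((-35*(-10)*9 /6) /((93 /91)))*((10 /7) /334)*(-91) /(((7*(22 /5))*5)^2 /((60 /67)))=-0.01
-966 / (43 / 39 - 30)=234 / 7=33.43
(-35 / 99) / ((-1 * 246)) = 35 / 24354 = 0.00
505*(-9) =-4545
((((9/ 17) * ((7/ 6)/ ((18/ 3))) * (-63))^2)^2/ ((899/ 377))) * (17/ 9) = 54633019077/ 38989568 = 1401.22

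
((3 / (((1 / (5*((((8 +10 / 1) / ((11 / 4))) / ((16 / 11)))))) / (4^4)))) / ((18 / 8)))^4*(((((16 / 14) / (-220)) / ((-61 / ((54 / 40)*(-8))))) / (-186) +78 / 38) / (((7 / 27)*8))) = 66675543510193746739200 / 19365731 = 3442965489409810.90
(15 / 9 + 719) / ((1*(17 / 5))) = 10810 / 51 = 211.96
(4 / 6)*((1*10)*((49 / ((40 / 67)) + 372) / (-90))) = -18163 / 540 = -33.64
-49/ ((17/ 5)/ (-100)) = 24500/ 17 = 1441.18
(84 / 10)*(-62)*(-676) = 1760304 / 5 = 352060.80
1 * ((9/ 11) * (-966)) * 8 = -69552/ 11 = -6322.91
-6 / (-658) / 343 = 3 / 112847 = 0.00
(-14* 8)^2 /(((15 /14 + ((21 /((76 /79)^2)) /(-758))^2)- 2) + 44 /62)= -52178135900674588672 /906786095433583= -57541.84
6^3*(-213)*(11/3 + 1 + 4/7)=-1686960/7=-240994.29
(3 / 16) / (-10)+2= 317 / 160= 1.98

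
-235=-235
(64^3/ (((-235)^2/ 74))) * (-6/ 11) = -116391936/ 607475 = -191.60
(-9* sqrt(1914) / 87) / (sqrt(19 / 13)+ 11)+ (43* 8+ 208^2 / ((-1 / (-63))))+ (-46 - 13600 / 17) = 2725129.63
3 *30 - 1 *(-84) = 174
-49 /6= -8.17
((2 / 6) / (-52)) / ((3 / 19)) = -19 / 468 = -0.04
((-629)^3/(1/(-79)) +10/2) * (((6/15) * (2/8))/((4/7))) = 17202322319/5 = 3440464463.80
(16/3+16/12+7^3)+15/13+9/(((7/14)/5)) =17192/39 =440.82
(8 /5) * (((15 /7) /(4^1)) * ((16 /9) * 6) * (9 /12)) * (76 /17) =3648 /119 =30.66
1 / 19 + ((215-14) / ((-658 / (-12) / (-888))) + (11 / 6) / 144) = -17580001031 / 5400864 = -3255.03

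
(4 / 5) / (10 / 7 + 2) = 7 / 30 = 0.23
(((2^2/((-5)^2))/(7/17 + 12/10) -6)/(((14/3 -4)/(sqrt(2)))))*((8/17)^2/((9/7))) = -905408*sqrt(2)/593895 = -2.16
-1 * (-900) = 900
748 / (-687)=-748 / 687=-1.09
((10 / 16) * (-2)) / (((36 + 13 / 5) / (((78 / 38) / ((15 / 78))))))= -2535 / 7334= -0.35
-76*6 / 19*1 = -24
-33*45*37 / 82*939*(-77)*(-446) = -885909498705 / 41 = -21607548748.90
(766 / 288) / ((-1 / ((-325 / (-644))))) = -124475 / 92736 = -1.34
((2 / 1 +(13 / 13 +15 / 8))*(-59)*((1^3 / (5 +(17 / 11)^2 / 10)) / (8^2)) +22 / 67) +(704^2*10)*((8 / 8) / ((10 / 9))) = 161659801513815 / 36242176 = 4460543.47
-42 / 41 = -1.02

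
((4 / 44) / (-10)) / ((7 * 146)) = -0.00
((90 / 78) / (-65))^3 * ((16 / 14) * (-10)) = 2160 / 33787663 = 0.00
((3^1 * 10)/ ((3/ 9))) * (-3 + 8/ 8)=-180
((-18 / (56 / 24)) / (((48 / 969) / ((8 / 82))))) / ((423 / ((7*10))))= -4845 / 1927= -2.51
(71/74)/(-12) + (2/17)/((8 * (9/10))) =-2881/45288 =-0.06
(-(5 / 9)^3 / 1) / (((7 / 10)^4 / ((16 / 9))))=-1.27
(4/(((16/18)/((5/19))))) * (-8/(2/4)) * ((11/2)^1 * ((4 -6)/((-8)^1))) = -495/19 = -26.05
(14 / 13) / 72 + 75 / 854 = 20539 / 199836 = 0.10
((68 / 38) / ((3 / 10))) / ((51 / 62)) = 1240 / 171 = 7.25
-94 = -94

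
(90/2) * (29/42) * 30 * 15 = 97875/7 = 13982.14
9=9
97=97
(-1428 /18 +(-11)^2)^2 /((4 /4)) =15625 /9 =1736.11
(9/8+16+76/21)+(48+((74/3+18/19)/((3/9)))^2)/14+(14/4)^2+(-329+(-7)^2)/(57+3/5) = 11782861/25992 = 453.33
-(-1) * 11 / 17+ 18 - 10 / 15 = 917 / 51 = 17.98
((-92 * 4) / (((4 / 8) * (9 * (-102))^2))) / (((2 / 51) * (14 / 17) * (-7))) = 46 / 11907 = 0.00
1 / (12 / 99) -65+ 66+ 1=41 / 4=10.25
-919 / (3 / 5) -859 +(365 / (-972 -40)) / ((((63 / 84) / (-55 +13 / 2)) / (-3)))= -3735247 / 1518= -2460.64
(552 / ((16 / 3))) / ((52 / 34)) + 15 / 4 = 1857 / 26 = 71.42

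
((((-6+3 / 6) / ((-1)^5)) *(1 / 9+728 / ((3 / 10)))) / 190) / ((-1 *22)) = -21841 / 6840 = -3.19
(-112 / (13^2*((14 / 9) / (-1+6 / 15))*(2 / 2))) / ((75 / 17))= 1224 / 21125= 0.06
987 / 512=1.93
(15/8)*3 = 5.62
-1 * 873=-873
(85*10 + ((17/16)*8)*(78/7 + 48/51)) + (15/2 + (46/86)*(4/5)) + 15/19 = 54984277/57190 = 961.43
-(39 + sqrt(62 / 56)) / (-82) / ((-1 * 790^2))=-39 / 51176200 - sqrt(217) / 716466800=-0.00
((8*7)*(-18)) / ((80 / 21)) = -1323 / 5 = -264.60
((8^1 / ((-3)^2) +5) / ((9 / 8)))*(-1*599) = -253976 / 81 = -3135.51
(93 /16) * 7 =651 /16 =40.69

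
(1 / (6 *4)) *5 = 5 / 24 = 0.21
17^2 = 289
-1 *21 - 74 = -95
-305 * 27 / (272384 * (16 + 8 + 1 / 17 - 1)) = -139995 / 106774528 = -0.00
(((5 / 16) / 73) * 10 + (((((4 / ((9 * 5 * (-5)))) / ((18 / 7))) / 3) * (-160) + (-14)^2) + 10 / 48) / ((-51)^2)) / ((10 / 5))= 0.06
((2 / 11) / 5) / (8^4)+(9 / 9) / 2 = 56321 / 112640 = 0.50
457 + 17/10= 4587/10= 458.70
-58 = -58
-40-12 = -52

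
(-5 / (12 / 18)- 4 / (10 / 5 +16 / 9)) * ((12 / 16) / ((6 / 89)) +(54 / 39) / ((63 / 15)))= -2426649 / 24752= -98.04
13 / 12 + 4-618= -7355 / 12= -612.92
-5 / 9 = -0.56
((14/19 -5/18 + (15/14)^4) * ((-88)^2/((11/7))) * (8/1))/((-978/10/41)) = -29367.20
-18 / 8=-9 / 4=-2.25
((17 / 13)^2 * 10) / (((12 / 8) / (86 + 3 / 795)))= 980.48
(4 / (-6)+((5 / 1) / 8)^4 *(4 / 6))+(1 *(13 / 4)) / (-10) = -9113 / 10240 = -0.89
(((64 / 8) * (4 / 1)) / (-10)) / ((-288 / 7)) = 7 / 90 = 0.08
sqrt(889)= 29.82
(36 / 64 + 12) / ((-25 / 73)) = -14673 / 400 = -36.68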